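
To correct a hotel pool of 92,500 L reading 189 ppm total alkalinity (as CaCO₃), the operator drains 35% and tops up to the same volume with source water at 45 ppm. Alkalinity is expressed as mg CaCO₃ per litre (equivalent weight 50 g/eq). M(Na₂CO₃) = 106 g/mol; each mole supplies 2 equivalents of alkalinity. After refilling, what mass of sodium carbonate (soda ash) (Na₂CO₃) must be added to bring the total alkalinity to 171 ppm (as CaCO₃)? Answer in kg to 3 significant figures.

3.18 kg

After draining 35% and refilling: 189 × 0.65 + 45 × 0.35 = 138.6 ppm.
Deficit to target: 171 − 138.6 = 32.4 mg/L.
As CaCO₃: 32.4 mg/L × 92,500 L = 2997 g; ÷ 50 g/eq ÷ 2 = 29.97 mol Na₂CO₃.
Mass: 29.97 × 106 = 3177 g.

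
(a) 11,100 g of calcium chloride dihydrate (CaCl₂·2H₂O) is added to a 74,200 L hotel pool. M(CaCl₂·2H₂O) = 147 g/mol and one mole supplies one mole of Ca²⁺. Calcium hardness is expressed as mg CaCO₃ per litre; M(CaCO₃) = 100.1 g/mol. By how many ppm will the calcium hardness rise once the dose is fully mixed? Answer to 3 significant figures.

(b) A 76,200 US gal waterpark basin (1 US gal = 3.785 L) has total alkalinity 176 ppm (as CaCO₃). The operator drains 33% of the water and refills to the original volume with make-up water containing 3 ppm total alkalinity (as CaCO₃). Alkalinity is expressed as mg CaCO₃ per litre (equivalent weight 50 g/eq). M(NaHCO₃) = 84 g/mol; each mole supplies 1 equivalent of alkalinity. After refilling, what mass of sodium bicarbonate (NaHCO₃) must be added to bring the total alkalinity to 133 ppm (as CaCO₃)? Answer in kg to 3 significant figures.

(a) 102 ppm; (b) 6.83 kg

(a) Moles of Ca²⁺: 11,100 g ÷ 147 g/mol = 75.51 mol.
(a) As CaCO₃: 75.51 mol × 100.1 g/mol = 7559 g.
(a) Rise: 7559 g / 74,200 L × 1000 = 101.9 mg/L.

(b) Volume: 76,200 US gal × 3.785 L/gal = 288,417 L.
(b) After draining 33% and refilling: 176 × 0.67 + 3 × 0.33 = 118.91 ppm.
(b) Deficit to target: 133 − 118.91 = 14.09 mg/L.
(b) As CaCO₃: 14.09 mg/L × 288,417 L = 4064 g; ÷ 50 g/eq ÷ 1 = 81.28 mol NaHCO₃.
(b) Mass: 81.28 × 84 = 6827 g.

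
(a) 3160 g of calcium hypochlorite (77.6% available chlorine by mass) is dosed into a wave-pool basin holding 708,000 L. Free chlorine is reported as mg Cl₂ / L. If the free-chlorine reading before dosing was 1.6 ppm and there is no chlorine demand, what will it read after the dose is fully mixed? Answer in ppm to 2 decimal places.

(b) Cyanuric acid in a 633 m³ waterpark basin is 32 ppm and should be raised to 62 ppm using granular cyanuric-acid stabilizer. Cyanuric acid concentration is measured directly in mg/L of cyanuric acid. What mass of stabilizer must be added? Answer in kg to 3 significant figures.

(a) Available chlorine delivered: 3160 g × 0.776 = 2452 g as Cl₂.
(a) Concentration rise: 2452 g / 708,000 L = 3.464 mg/L = 3.46 ppm.
(a) Final FC: 1.6 + 3.46 = 5.06 ppm.

(b) Volume: 633 m³ = 633,000 L.
(b) CYA to add: (62 − 32) = 30 mg/L × 633,000 L = 18,990 g cyanuric acid.

(a) 5.06 ppm; (b) 19.0 kg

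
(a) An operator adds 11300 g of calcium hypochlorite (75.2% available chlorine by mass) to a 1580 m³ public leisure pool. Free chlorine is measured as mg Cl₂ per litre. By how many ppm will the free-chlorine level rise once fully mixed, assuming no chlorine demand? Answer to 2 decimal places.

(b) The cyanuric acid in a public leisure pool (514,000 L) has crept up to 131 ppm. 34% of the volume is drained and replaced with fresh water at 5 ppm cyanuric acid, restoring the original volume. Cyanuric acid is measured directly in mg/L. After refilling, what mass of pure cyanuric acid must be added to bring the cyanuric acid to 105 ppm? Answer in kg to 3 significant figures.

(a) Volume: 1580 m³ = 1,580,000 L.
(a) Available chlorine delivered: 11,300 g × 0.752 = 8498 g as Cl₂.
(a) Concentration rise: 8498 g / 1,580,000 L = 5.378 mg/L = 5.38 ppm.

(b) After draining 34% and refilling: 131 × 0.66 + 5 × 0.34 = 88.16 ppm.
(b) Deficit to target: 105 − 88.16 = 16.84 mg/L.
(b) Mass: 16.84 mg/L × 514,000 L = 8656 g cyanuric acid.

(a) 5.38 ppm; (b) 8.66 kg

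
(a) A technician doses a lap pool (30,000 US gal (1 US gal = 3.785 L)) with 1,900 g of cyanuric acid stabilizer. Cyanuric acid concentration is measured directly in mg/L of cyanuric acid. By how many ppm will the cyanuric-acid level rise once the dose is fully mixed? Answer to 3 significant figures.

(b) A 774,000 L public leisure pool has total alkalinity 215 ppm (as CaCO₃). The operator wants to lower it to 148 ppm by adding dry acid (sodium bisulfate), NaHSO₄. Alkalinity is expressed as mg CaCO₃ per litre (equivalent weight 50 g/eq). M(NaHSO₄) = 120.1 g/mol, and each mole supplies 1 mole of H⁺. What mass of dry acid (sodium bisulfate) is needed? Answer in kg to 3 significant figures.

(a) 16.7 ppm; (b) 125 kg

(a) Volume: 30,000 US gal × 3.785 L/gal = 113,550 L.
(a) Rise: 1,900 g / 113,550 L × 1000 = 16.73 mg/L.

(b) Alkalinity to neutralize: (215 − 148) = 67 mg/L as CaCO₃ × 774,000 L = 51,860 g as CaCO₃.
(b) Equivalents of H⁺ required: 51,860 ÷ 50 g/eq = 1037 eq = 1037 mol NaHSO₄.
(b) Mass of NaHSO₄: 1037 × 120.1 = 124,600 g.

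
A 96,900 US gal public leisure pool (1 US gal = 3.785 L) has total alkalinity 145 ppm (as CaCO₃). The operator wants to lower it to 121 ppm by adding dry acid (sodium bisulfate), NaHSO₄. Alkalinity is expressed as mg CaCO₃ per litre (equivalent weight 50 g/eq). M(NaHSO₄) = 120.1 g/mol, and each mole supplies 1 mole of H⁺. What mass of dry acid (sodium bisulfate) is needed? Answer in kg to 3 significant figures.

21.1 kg

Volume: 96,900 US gal × 3.785 L/gal = 366,766 L.
Alkalinity to neutralize: (145 − 121) = 24 mg/L as CaCO₃ × 366,766 L = 8802 g as CaCO₃.
Equivalents of H⁺ required: 8802 ÷ 50 g/eq = 176 eq = 176 mol NaHSO₄.
Mass of NaHSO₄: 176 × 120.1 = 21,140 g.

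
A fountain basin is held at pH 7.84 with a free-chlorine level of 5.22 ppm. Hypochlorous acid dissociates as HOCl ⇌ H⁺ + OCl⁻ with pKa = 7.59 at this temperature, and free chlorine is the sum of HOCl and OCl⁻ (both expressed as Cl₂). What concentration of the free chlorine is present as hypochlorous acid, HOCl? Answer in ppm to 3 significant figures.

[OCl⁻]/[HOCl] = 10^(pH − pKa) = 10^(7.84 − 7.59) = 10^0.25 = 1.778.
Fraction as HOCl = 1 / (1 + 1.778) = 0.3599.
HOCl = 0.3599 × 5.22 ppm = 1.879 ppm.

1.88 ppm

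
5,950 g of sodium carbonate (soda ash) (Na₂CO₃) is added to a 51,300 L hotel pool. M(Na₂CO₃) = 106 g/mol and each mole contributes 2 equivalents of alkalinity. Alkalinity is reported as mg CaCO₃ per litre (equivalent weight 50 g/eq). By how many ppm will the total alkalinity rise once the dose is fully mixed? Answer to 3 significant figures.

Moles of Na₂CO₃: 5,950 g ÷ 106 g/mol = 56.13 mol → 112.3 eq of alkalinity.
As CaCO₃: 112.3 eq × 50 g/eq = 5613 g.
Rise: 5613 g / 51,300 L × 1000 = 109.4 mg/L.

109 ppm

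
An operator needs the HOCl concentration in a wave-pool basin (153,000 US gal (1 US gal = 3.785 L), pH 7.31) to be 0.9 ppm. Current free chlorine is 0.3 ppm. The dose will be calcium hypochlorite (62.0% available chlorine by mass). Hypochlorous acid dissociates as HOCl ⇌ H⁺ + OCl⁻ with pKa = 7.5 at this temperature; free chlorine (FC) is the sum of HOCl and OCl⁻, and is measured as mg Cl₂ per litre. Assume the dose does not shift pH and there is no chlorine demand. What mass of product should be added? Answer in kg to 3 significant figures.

1.10 kg

Volume: 153,000 US gal × 3.785 L/gal = 579,105 L.
[OCl⁻]/[HOCl] = 10^(pH − pKa) = 10^(7.31 − 7.5) = 0.6457; fraction as HOCl = 1/(1 + 0.6457) = 0.6077.
Free chlorine required for 0.9 ppm HOCl: 0.9 / 0.6077 = 1.481 ppm.
FC to add: 1.481 − 0.3 = 1.181 mg/L as Cl₂.
Cl₂ equivalent: 1.181 mg/L × 579,105 L = 684 g.
Product at 62.0% available Cl: 684 / 0.62 = 1103 g.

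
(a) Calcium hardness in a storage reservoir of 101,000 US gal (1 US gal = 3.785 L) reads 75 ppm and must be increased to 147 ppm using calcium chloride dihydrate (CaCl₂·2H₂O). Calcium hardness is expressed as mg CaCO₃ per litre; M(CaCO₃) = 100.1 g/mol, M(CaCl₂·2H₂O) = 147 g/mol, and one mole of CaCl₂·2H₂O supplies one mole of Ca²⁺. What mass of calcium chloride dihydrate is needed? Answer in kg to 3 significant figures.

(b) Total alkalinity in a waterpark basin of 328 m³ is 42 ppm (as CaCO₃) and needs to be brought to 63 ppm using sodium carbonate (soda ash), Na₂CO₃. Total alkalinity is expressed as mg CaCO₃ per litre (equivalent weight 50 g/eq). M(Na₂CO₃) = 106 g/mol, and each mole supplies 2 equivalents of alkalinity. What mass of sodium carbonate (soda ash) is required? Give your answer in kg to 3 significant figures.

(a) Volume: 101,000 US gal × 3.785 L/gal = 382,285 L.
(a) Hardness to add: (147 − 75) = 72 mg/L as CaCO₃ × 382,285 L = 27,520 g as CaCO₃.
(a) Moles of Ca²⁺ (1 mol Ca²⁺ ≡ 1 mol CaCO₃): 27,520 / 100.1 g/mol = 275 mol.
(a) Mass of CaCl₂·2H₂O: 275 × 147 = 40,420 g.

(b) Volume: 328 m³ = 328,000 L.
(b) Alkalinity to add: (63 − 42) = 21 mg/L as CaCO₃ × 328,000 L = 6888 g as CaCO₃.
(b) Equivalents: 6888 g ÷ 50 g/eq = 137.8 eq.
(b) Each mole of Na₂CO₃ supplies 2 eq, so 137.8 / 2 = 68.88 mol.
(b) Mass: 68.88 mol × 106 g/mol = 7301 g.

(a) 40.4 kg; (b) 7.30 kg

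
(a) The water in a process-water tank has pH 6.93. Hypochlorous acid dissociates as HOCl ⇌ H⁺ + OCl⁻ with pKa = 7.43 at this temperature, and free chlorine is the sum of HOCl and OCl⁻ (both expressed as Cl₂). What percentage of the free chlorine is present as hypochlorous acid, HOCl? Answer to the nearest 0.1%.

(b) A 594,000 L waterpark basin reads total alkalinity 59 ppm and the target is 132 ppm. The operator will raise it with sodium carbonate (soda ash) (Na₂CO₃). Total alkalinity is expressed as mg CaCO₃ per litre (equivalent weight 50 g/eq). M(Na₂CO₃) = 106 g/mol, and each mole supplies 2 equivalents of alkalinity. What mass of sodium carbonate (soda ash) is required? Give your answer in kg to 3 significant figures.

(a) 76.0%; (b) 46.0 kg

(a) [OCl⁻]/[HOCl] = 10^(pH − pKa) = 10^(6.93 − 7.43) = 10^-0.50 = 0.3162.
(a) Fraction as HOCl = 1 / (1 + 0.3162) = 0.7597.

(b) Alkalinity to add: (132 − 59) = 73 mg/L as CaCO₃ × 594,000 L = 43,360 g as CaCO₃.
(b) Equivalents: 43,360 g ÷ 50 g/eq = 867.2 eq.
(b) Each mole of Na₂CO₃ supplies 2 eq, so 867.2 / 2 = 433.6 mol.
(b) Mass: 433.6 mol × 106 g/mol = 45,960 g.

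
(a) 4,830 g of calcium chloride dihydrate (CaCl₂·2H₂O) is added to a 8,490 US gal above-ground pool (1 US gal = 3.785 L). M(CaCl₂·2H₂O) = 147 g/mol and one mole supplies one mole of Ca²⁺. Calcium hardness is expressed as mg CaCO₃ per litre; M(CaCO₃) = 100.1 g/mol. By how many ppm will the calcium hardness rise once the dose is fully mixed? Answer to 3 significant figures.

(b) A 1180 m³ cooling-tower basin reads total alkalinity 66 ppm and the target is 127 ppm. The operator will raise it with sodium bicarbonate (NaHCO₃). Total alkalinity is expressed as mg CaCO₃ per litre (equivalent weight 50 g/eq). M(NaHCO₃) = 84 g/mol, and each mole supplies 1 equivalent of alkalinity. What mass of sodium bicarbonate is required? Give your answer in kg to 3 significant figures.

(a) 102 ppm; (b) 121 kg

(a) Volume: 8,490 US gal × 3.785 L/gal = 32,135 L.
(a) Moles of Ca²⁺: 4,830 g ÷ 147 g/mol = 32.86 mol.
(a) As CaCO₃: 32.86 mol × 100.1 g/mol = 3289 g.
(a) Rise: 3289 g / 32,135 L × 1000 = 102.4 mg/L.

(b) Volume: 1180 m³ = 1,180,000 L.
(b) Alkalinity to add: (127 − 66) = 61 mg/L as CaCO₃ × 1,180,000 L = 71,980 g as CaCO₃.
(b) Equivalents: 71,980 g ÷ 50 g/eq = 1440 eq.
(b) NaHCO₃ supplies 1 eq per mole → 1440 mol.
(b) Mass: 1440 mol × 84 g/mol = 120,900 g.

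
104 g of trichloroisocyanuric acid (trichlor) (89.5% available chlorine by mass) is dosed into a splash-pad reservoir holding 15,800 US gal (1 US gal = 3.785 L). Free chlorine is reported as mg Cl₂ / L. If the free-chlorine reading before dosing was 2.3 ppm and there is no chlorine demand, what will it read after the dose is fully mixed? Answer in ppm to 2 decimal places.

Volume: 15,800 US gal × 3.785 L/gal = 59,803 L.
Available chlorine delivered: 104 g × 0.895 = 93.08 g as Cl₂.
Concentration rise: 93.08 g / 59,803 L = 1.556 mg/L = 1.56 ppm.
Final FC: 2.3 + 1.56 = 3.86 ppm.

3.86 ppm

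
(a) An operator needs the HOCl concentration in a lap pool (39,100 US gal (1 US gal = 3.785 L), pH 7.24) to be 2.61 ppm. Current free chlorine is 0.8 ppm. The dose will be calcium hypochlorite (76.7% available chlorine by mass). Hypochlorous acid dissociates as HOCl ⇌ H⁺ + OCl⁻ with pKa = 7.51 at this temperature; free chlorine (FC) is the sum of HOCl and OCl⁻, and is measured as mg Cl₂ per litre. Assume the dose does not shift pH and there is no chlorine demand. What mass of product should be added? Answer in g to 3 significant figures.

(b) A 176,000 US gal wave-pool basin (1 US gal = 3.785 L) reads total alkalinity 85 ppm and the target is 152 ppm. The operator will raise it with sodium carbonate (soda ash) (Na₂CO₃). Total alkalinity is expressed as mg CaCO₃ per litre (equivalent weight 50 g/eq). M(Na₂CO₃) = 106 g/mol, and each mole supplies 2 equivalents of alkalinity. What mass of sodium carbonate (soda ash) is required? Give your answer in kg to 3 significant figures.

(a) 620 g; (b) 47.3 kg

(a) Volume: 39,100 US gal × 3.785 L/gal = 147,994 L.
(a) [OCl⁻]/[HOCl] = 10^(pH − pKa) = 10^(7.24 − 7.51) = 0.537; fraction as HOCl = 1/(1 + 0.537) = 0.6506.
(a) Free chlorine required for 2.61 ppm HOCl: 2.61 / 0.6506 = 4.012 ppm.
(a) FC to add: 4.012 − 0.8 = 3.212 mg/L as Cl₂.
(a) Cl₂ equivalent: 3.212 mg/L × 147,994 L = 475.3 g.
(a) Product at 76.7% available Cl: 475.3 / 0.767 = 619.7 g.

(b) Volume: 176,000 US gal × 3.785 L/gal = 666,160 L.
(b) Alkalinity to add: (152 − 85) = 67 mg/L as CaCO₃ × 666,160 L = 44,630 g as CaCO₃.
(b) Equivalents: 44,630 g ÷ 50 g/eq = 892.7 eq.
(b) Each mole of Na₂CO₃ supplies 2 eq, so 892.7 / 2 = 446.3 mol.
(b) Mass: 446.3 mol × 106 g/mol = 47,310 g.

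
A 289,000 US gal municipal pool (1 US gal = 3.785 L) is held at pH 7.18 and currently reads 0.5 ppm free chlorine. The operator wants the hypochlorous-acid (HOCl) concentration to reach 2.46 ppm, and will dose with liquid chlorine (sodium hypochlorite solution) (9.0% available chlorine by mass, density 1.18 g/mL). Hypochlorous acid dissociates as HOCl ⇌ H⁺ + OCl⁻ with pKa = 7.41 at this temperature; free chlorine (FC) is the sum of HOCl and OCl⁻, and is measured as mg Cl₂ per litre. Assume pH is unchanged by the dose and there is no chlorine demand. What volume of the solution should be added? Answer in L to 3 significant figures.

35.1 L

Volume: 289,000 US gal × 3.785 L/gal = 1,093,865 L.
[OCl⁻]/[HOCl] = 10^(pH − pKa) = 10^(7.18 − 7.41) = 0.5888; fraction as HOCl = 1/(1 + 0.5888) = 0.6294.
Free chlorine required for 2.46 ppm HOCl: 2.46 / 0.6294 = 3.909 ppm.
FC to add: 3.909 − 0.5 = 3.409 mg/L as Cl₂.
Cl₂ equivalent: 3.409 mg/L × 1,093,865 L = 3728 g.
Product at 9.0% available Cl: 3728 / 0.09 = 41,430 g.
Volume: 41,430 g ÷ 1.18 g/mL = 35,110 mL.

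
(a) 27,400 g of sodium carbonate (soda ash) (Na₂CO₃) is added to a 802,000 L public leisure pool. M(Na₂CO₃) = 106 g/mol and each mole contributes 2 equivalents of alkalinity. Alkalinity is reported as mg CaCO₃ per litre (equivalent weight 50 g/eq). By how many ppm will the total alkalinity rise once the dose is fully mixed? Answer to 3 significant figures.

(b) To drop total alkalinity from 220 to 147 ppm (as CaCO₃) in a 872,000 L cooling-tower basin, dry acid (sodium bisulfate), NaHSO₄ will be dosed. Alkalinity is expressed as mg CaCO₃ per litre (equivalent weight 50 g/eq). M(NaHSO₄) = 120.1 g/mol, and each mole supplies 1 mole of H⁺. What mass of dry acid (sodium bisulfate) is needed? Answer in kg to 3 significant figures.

(a) Moles of Na₂CO₃: 27,400 g ÷ 106 g/mol = 258.5 mol → 517 eq of alkalinity.
(a) As CaCO₃: 517 eq × 50 g/eq = 25,850 g.
(a) Rise: 25,850 g / 802,000 L × 1000 = 32.23 mg/L.

(b) Alkalinity to neutralize: (220 − 147) = 73 mg/L as CaCO₃ × 872,000 L = 63,660 g as CaCO₃.
(b) Equivalents of H⁺ required: 63,660 ÷ 50 g/eq = 1273 eq = 1273 mol NaHSO₄.
(b) Mass of NaHSO₄: 1273 × 120.1 = 152,900 g.

(a) 32.2 ppm; (b) 153 kg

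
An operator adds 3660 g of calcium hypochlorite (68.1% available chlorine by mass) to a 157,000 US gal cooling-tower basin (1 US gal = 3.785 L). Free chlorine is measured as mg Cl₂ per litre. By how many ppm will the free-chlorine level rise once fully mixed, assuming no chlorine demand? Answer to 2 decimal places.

4.19 ppm

Volume: 157,000 US gal × 3.785 L/gal = 594,245 L.
Available chlorine delivered: 3660 g × 0.681 = 2492 g as Cl₂.
Concentration rise: 2492 g / 594,245 L = 4.194 mg/L = 4.19 ppm.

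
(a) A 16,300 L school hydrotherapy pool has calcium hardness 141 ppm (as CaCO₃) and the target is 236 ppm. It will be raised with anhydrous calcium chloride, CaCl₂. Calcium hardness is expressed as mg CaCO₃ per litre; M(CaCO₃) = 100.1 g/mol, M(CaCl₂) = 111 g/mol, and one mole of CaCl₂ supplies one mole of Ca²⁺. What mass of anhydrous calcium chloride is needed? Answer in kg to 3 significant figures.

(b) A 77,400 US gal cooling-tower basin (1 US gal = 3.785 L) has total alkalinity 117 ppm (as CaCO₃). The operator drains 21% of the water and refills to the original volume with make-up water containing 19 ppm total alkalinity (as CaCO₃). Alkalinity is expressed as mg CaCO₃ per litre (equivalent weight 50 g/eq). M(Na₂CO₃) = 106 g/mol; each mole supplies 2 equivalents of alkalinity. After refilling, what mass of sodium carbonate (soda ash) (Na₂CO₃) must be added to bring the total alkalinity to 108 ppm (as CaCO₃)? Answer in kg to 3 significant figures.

(a) Hardness to add: (236 − 141) = 95 mg/L as CaCO₃ × 16,300 L = 1548 g as CaCO₃.
(a) Moles of Ca²⁺ (1 mol Ca²⁺ ≡ 1 mol CaCO₃): 1548 / 100.1 g/mol = 15.47 mol.
(a) Mass of CaCl₂: 15.47 × 111 = 1717 g.

(b) Volume: 77,400 US gal × 3.785 L/gal = 292,959 L.
(b) After draining 21% and refilling: 117 × 0.79 + 19 × 0.21 = 96.42 ppm.
(b) Deficit to target: 108 − 96.42 = 11.58 mg/L.
(b) As CaCO₃: 11.58 mg/L × 292,959 L = 3392 g; ÷ 50 g/eq ÷ 2 = 33.92 mol Na₂CO₃.
(b) Mass: 33.92 × 106 = 3596 g.

(a) 1.72 kg; (b) 3.60 kg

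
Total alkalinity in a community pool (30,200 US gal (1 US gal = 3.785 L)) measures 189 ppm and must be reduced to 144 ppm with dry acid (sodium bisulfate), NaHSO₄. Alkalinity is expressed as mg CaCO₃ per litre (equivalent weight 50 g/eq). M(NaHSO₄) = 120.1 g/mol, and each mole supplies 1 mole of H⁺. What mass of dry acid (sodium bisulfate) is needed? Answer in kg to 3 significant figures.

Volume: 30,200 US gal × 3.785 L/gal = 114,307 L.
Alkalinity to neutralize: (189 − 144) = 45 mg/L as CaCO₃ × 114,307 L = 5144 g as CaCO₃.
Equivalents of H⁺ required: 5144 ÷ 50 g/eq = 102.9 eq = 102.9 mol NaHSO₄.
Mass of NaHSO₄: 102.9 × 120.1 = 12,360 g.

12.4 kg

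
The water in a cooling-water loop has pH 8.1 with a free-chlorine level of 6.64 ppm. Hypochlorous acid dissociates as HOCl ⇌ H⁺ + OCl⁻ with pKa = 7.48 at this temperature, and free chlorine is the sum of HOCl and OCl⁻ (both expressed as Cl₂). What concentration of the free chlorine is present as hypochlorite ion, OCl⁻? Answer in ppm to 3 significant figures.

[OCl⁻]/[HOCl] = 10^(pH − pKa) = 10^(8.1 − 7.48) = 10^0.62 = 4.169.
Fraction as HOCl = 1 / (1 + 4.169) = 0.1935.
OCl⁻ = (1 − 0.1935) × 6.64 ppm = 5.355 ppm.

5.36 ppm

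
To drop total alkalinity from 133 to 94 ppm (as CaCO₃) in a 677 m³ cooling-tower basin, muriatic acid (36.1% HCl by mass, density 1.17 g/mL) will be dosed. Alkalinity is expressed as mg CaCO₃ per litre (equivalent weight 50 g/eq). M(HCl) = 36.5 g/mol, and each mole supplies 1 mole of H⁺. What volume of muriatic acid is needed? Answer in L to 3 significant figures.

45.6 L

Volume: 677 m³ = 677,000 L.
Alkalinity to neutralize: (133 − 94) = 39 mg/L as CaCO₃ × 677,000 L = 26,400 g as CaCO₃.
Equivalents of H⁺ required: 26,400 ÷ 50 g/eq = 528.1 eq = 528.1 mol HCl.
Mass of HCl: 528.1 × 36.5 = 19,270 g.
Mass of 36.1% solution: 19,270 / 0.361 = 53,390 g.
Volume: 53,390 g ÷ 1.17 g/mL = 45,630 mL.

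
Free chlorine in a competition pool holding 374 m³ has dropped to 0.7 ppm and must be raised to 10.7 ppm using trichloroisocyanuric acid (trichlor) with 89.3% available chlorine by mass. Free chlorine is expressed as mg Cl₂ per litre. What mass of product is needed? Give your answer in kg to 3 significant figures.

Volume: 374 m³ = 374,000 L.
Chlorine deficit: 10.7 − 0.7 = 10 ppm = 10 mg/L as Cl₂.
Cl₂ equivalent needed: 10 mg/L × 374,000 L = 3,740,000 mg = 3740 g.
Product at 89.3% available chlorine: 3740 / 0.893 = 4188 g.

4.19 kg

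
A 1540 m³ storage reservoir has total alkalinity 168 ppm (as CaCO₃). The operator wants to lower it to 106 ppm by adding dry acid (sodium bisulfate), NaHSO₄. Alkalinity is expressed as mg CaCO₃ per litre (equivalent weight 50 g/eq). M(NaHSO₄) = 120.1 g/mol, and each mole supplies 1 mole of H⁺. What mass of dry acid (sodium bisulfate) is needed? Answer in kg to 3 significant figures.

229 kg

Volume: 1540 m³ = 1,540,000 L.
Alkalinity to neutralize: (168 − 106) = 62 mg/L as CaCO₃ × 1,540,000 L = 95,480 g as CaCO₃.
Equivalents of H⁺ required: 95,480 ÷ 50 g/eq = 1910 eq = 1910 mol NaHSO₄.
Mass of NaHSO₄: 1910 × 120.1 = 229,300 g.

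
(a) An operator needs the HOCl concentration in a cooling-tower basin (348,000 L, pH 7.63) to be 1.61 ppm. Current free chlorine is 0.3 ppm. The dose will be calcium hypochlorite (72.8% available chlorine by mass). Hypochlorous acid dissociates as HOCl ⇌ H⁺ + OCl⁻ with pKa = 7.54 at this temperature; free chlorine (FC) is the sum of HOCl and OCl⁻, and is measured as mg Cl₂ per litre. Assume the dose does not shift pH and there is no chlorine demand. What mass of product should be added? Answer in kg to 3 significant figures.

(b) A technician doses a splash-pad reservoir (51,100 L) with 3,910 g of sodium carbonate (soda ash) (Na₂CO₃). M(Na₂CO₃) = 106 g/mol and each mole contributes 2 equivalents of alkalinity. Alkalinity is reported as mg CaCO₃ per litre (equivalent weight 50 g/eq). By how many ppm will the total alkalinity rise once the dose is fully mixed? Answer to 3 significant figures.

(a) [OCl⁻]/[HOCl] = 10^(pH − pKa) = 10^(7.63 − 7.54) = 1.23; fraction as HOCl = 1/(1 + 1.23) = 0.4484.
(a) Free chlorine required for 1.61 ppm HOCl: 1.61 / 0.4484 = 3.591 ppm.
(a) FC to add: 3.591 − 0.3 = 3.291 mg/L as Cl₂.
(a) Cl₂ equivalent: 3.291 mg/L × 348,000 L = 1145 g.
(a) Product at 72.8% available Cl: 1145 / 0.728 = 1573 g.

(b) Moles of Na₂CO₃: 3,910 g ÷ 106 g/mol = 36.89 mol → 73.77 eq of alkalinity.
(b) As CaCO₃: 73.77 eq × 50 g/eq = 3689 g.
(b) Rise: 3689 g / 51,100 L × 1000 = 72.19 mg/L.

(a) 1.57 kg; (b) 72.2 ppm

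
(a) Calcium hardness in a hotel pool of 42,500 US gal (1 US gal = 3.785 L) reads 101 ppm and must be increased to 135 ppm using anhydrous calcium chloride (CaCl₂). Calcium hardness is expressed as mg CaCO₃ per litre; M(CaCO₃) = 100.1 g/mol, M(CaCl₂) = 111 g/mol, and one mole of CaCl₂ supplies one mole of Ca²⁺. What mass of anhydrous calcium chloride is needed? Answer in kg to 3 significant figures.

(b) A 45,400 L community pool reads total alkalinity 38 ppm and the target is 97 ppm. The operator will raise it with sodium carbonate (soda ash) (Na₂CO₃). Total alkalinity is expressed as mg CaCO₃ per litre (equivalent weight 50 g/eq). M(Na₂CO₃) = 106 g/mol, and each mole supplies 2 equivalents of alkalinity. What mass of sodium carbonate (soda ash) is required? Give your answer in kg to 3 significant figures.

(a) Volume: 42,500 US gal × 3.785 L/gal = 160,862 L.
(a) Hardness to add: (135 − 101) = 34 mg/L as CaCO₃ × 160,862 L = 5469 g as CaCO₃.
(a) Moles of Ca²⁺ (1 mol Ca²⁺ ≡ 1 mol CaCO₃): 5469 / 100.1 g/mol = 54.64 mol.
(a) Mass of CaCl₂: 54.64 × 111 = 6065 g.

(b) Alkalinity to add: (97 − 38) = 59 mg/L as CaCO₃ × 45,400 L = 2679 g as CaCO₃.
(b) Equivalents: 2679 g ÷ 50 g/eq = 53.57 eq.
(b) Each mole of Na₂CO₃ supplies 2 eq, so 53.57 / 2 = 26.79 mol.
(b) Mass: 26.79 mol × 106 g/mol = 2839 g.

(a) 6.06 kg; (b) 2.84 kg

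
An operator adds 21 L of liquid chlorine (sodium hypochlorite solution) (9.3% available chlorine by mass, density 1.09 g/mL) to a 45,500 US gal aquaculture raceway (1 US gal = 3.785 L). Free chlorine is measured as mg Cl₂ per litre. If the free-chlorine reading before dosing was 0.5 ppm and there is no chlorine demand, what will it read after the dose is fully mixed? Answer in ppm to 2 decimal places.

Volume: 45,500 US gal × 3.785 L/gal = 172,218 L.
Mass of solution: 21 L × 1000 mL/L × 1.09 g/mL = 22,890 g.
Available chlorine delivered: 22,890 g × 0.093 = 2129 g as Cl₂.
Concentration rise: 2129 g / 172,218 L = 12.36 mg/L = 12.36 ppm.
Final FC: 0.5 + 12.36 = 12.86 ppm.

12.86 ppm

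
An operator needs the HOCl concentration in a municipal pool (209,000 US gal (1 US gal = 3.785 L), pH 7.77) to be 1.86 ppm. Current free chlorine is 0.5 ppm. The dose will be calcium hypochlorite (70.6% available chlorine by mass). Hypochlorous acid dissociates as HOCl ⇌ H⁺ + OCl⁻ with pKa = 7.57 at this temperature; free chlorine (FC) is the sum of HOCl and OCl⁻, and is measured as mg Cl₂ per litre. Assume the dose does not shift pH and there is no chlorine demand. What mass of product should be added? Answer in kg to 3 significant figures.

4.83 kg

Volume: 209,000 US gal × 3.785 L/gal = 791,065 L.
[OCl⁻]/[HOCl] = 10^(pH − pKa) = 10^(7.77 − 7.57) = 1.585; fraction as HOCl = 1/(1 + 1.585) = 0.3869.
Free chlorine required for 1.86 ppm HOCl: 1.86 / 0.3869 = 4.808 ppm.
FC to add: 4.808 − 0.5 = 4.308 mg/L as Cl₂.
Cl₂ equivalent: 4.308 mg/L × 791,065 L = 3408 g.
Product at 70.6% available Cl: 3408 / 0.706 = 4827 g.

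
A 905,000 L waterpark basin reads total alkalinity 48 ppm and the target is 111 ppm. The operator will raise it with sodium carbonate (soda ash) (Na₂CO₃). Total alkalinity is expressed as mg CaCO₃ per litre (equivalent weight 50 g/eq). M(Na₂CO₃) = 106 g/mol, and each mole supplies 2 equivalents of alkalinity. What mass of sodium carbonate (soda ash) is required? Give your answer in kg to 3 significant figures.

Alkalinity to add: (111 − 48) = 63 mg/L as CaCO₃ × 905,000 L = 57,020 g as CaCO₃.
Equivalents: 57,020 g ÷ 50 g/eq = 1140 eq.
Each mole of Na₂CO₃ supplies 2 eq, so 1140 / 2 = 570.1 mol.
Mass: 570.1 mol × 106 g/mol = 60,440 g.

60.4 kg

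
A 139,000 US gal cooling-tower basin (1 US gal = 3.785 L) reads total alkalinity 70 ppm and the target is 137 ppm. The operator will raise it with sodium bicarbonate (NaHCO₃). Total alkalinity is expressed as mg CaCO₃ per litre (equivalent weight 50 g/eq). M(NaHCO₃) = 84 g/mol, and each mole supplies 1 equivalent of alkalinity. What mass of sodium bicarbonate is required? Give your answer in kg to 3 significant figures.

Volume: 139,000 US gal × 3.785 L/gal = 526,115 L.
Alkalinity to add: (137 − 70) = 67 mg/L as CaCO₃ × 526,115 L = 35,250 g as CaCO₃.
Equivalents: 35,250 g ÷ 50 g/eq = 705 eq.
NaHCO₃ supplies 1 eq per mole → 705 mol.
Mass: 705 mol × 84 g/mol = 59,220 g.

59.2 kg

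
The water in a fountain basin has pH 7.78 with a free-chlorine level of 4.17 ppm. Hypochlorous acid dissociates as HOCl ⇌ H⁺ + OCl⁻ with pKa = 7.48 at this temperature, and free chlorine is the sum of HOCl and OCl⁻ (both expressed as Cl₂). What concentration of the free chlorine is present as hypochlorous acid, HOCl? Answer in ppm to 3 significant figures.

[OCl⁻]/[HOCl] = 10^(pH − pKa) = 10^(7.78 − 7.48) = 10^0.30 = 1.995.
Fraction as HOCl = 1 / (1 + 1.995) = 0.3339.
HOCl = 0.3339 × 4.17 ppm = 1.392 ppm.

1.39 ppm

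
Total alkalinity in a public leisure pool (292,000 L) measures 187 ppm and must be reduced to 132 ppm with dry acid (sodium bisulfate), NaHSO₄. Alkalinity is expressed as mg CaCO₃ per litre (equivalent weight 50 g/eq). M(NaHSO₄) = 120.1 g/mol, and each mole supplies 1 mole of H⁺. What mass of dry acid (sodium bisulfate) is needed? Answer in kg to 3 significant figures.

38.6 kg

Alkalinity to neutralize: (187 − 132) = 55 mg/L as CaCO₃ × 292,000 L = 16,060 g as CaCO₃.
Equivalents of H⁺ required: 16,060 ÷ 50 g/eq = 321.2 eq = 321.2 mol NaHSO₄.
Mass of NaHSO₄: 321.2 × 120.1 = 38,580 g.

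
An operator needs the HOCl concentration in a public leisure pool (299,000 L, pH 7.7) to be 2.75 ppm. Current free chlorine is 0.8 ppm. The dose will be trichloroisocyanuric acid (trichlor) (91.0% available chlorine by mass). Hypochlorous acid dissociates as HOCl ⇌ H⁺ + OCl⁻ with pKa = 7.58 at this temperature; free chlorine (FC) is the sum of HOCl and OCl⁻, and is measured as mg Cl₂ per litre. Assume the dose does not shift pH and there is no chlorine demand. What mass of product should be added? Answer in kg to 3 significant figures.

[OCl⁻]/[HOCl] = 10^(pH − pKa) = 10^(7.7 − 7.58) = 1.318; fraction as HOCl = 1/(1 + 1.318) = 0.4314.
Free chlorine required for 2.75 ppm HOCl: 2.75 / 0.4314 = 6.375 ppm.
FC to add: 6.375 − 0.8 = 5.575 mg/L as Cl₂.
Cl₂ equivalent: 5.575 mg/L × 299,000 L = 1667 g.
Product at 91.0% available Cl: 1667 / 0.91 = 1832 g.

1.83 kg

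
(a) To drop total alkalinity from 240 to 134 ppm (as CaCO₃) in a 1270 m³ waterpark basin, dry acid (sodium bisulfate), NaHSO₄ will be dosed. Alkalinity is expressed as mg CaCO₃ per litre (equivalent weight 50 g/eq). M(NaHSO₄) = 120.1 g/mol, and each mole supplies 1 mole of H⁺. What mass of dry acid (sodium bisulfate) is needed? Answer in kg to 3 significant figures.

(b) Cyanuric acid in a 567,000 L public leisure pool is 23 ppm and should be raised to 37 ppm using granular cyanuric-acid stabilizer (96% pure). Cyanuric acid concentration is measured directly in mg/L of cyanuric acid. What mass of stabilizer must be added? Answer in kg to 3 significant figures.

(a) Volume: 1270 m³ = 1,270,000 L.
(a) Alkalinity to neutralize: (240 − 134) = 106 mg/L as CaCO₃ × 1,270,000 L = 134,600 g as CaCO₃.
(a) Equivalents of H⁺ required: 134,600 ÷ 50 g/eq = 2692 eq = 2692 mol NaHSO₄.
(a) Mass of NaHSO₄: 2692 × 120.1 = 323,400 g.

(b) CYA to add: (37 − 23) = 14 mg/L × 567,000 L = 7938 g cyanuric acid.
(b) At 96% purity: 7938 / 0.96 = 8269 g product.

(a) 323 kg; (b) 8.27 kg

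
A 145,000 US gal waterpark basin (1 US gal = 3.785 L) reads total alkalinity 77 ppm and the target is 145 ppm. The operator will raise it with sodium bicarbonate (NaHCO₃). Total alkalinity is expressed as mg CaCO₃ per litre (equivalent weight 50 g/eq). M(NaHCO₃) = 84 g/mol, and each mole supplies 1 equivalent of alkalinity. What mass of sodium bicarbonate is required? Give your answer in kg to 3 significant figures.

Volume: 145,000 US gal × 3.785 L/gal = 548,825 L.
Alkalinity to add: (145 − 77) = 68 mg/L as CaCO₃ × 548,825 L = 37,320 g as CaCO₃.
Equivalents: 37,320 g ÷ 50 g/eq = 746.4 eq.
NaHCO₃ supplies 1 eq per mole → 746.4 mol.
Mass: 746.4 mol × 84 g/mol = 62,700 g.

62.7 kg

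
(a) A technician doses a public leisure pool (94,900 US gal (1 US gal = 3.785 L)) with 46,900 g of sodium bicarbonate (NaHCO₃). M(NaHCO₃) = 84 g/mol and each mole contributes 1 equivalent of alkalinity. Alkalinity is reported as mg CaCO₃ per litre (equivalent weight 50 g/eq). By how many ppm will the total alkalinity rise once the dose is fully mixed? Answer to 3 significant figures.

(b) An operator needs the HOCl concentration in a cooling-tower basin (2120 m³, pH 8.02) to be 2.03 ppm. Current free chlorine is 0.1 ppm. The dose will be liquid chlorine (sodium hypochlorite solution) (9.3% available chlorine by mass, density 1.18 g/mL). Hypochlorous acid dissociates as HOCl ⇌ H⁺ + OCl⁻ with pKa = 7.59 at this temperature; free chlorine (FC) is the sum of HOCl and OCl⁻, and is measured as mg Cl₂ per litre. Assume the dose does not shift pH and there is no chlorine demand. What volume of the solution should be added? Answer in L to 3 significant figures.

(a) 77.7 ppm; (b) 143 L

(a) Volume: 94,900 US gal × 3.785 L/gal = 359,196 L.
(a) Moles of NaHCO₃: 46,900 g ÷ 84 g/mol = 558.3 mol → 558.3 eq of alkalinity.
(a) As CaCO₃: 558.3 eq × 50 g/eq = 27,920 g.
(a) Rise: 27,920 g / 359,196 L × 1000 = 77.72 mg/L.

(b) Volume: 2120 m³ = 2,120,000 L.
(b) [OCl⁻]/[HOCl] = 10^(pH − pKa) = 10^(8.02 − 7.59) = 2.692; fraction as HOCl = 1/(1 + 2.692) = 0.2709.
(b) Free chlorine required for 2.03 ppm HOCl: 2.03 / 0.2709 = 7.494 ppm.
(b) FC to add: 7.494 − 0.1 = 7.394 mg/L as Cl₂.
(b) Cl₂ equivalent: 7.394 mg/L × 2,120,000 L = 15,670 g.
(b) Product at 9.3% available Cl: 15,670 / 0.093 = 168,500 g.
(b) Volume: 168,500 g ÷ 1.18 g/mL = 142,800 mL.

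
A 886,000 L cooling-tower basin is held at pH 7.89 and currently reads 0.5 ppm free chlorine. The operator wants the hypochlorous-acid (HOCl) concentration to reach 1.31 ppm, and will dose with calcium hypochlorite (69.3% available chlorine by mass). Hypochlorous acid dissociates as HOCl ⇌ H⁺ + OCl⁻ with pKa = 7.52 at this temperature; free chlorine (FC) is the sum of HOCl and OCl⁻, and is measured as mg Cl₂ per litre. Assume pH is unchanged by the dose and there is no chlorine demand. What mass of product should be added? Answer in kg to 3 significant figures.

4.96 kg

[OCl⁻]/[HOCl] = 10^(pH − pKa) = 10^(7.89 − 7.52) = 2.344; fraction as HOCl = 1/(1 + 2.344) = 0.299.
Free chlorine required for 1.31 ppm HOCl: 1.31 / 0.299 = 4.381 ppm.
FC to add: 4.381 − 0.5 = 3.881 mg/L as Cl₂.
Cl₂ equivalent: 3.881 mg/L × 886,000 L = 3439 g.
Product at 69.3% available Cl: 3439 / 0.693 = 4962 g.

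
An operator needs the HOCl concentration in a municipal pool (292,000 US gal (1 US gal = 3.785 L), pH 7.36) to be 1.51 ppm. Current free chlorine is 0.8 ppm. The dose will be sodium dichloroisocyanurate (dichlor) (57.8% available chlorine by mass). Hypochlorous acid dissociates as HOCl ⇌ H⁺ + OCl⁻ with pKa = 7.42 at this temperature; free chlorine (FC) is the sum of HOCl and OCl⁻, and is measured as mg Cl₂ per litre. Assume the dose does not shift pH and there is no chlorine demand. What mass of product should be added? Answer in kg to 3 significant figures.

Volume: 292,000 US gal × 3.785 L/gal = 1,105,220 L.
[OCl⁻]/[HOCl] = 10^(pH − pKa) = 10^(7.36 − 7.42) = 0.871; fraction as HOCl = 1/(1 + 0.871) = 0.5345.
Free chlorine required for 1.51 ppm HOCl: 1.51 / 0.5345 = 2.825 ppm.
FC to add: 2.825 − 0.8 = 2.025 mg/L as Cl₂.
Cl₂ equivalent: 2.025 mg/L × 1,105,220 L = 2238 g.
Product at 57.8% available Cl: 2238 / 0.578 = 3872 g.

3.87 kg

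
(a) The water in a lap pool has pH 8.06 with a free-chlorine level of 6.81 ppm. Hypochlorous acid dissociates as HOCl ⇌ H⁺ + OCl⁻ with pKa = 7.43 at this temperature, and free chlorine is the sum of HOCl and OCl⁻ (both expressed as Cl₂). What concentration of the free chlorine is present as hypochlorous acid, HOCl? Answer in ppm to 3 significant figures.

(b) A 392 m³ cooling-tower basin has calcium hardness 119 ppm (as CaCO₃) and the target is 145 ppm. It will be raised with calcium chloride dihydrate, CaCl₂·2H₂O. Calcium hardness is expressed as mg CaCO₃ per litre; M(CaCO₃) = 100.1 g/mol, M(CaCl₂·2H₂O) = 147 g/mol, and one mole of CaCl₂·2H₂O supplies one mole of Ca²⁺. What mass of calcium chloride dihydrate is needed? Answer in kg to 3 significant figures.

(a) [OCl⁻]/[HOCl] = 10^(pH − pKa) = 10^(8.06 − 7.43) = 10^0.63 = 4.266.
(a) Fraction as HOCl = 1 / (1 + 4.266) = 0.1899.
(a) HOCl = 0.1899 × 6.81 ppm = 1.293 ppm.

(b) Volume: 392 m³ = 392,000 L.
(b) Hardness to add: (145 − 119) = 26 mg/L as CaCO₃ × 392,000 L = 10,190 g as CaCO₃.
(b) Moles of Ca²⁺ (1 mol Ca²⁺ ≡ 1 mol CaCO₃): 10,190 / 100.1 g/mol = 101.8 mol.
(b) Mass of CaCl₂·2H₂O: 101.8 × 147 = 14,970 g.

(a) 1.29 ppm; (b) 15.0 kg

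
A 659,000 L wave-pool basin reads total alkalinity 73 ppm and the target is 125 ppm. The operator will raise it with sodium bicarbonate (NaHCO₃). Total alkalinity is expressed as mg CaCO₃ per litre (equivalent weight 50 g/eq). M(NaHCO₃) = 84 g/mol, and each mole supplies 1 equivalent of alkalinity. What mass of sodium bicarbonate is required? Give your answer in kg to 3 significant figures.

Alkalinity to add: (125 − 73) = 52 mg/L as CaCO₃ × 659,000 L = 34,270 g as CaCO₃.
Equivalents: 34,270 g ÷ 50 g/eq = 685.4 eq.
NaHCO₃ supplies 1 eq per mole → 685.4 mol.
Mass: 685.4 mol × 84 g/mol = 57,570 g.

57.6 kg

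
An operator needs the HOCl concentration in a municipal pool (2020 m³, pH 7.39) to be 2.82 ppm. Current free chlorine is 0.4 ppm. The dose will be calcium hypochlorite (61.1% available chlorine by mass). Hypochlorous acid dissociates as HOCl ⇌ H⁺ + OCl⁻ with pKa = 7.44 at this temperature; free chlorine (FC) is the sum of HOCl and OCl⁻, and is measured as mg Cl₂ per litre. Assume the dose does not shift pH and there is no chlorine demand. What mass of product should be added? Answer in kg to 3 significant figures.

Volume: 2020 m³ = 2,020,000 L.
[OCl⁻]/[HOCl] = 10^(pH − pKa) = 10^(7.39 − 7.44) = 0.8913; fraction as HOCl = 1/(1 + 0.8913) = 0.5288.
Free chlorine required for 2.82 ppm HOCl: 2.82 / 0.5288 = 5.333 ppm.
FC to add: 5.333 − 0.4 = 4.933 mg/L as Cl₂.
Cl₂ equivalent: 4.933 mg/L × 2,020,000 L = 9965 g.
Product at 61.1% available Cl: 9965 / 0.611 = 16,310 g.

16.3 kg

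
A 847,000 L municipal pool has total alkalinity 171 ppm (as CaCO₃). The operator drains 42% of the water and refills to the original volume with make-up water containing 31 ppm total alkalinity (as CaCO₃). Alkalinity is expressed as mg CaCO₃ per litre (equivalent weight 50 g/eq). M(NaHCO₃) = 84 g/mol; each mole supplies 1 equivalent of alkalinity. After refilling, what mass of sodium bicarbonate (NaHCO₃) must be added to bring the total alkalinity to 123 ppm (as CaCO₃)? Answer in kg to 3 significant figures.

15.4 kg

After draining 42% and refilling: 171 × 0.58 + 31 × 0.42 = 112.2 ppm.
Deficit to target: 123 − 112.2 = 10.8 mg/L.
As CaCO₃: 10.8 mg/L × 847,000 L = 9148 g; ÷ 50 g/eq ÷ 1 = 183 mol NaHCO₃.
Mass: 183 × 84 = 15,370 g.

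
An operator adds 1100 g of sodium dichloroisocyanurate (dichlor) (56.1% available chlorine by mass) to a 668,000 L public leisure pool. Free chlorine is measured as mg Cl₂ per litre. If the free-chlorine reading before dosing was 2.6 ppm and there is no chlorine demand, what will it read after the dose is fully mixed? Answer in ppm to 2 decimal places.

Available chlorine delivered: 1100 g × 0.561 = 617.1 g as Cl₂.
Concentration rise: 617.1 g / 668,000 L = 0.9238 mg/L = 0.92 ppm.
Final FC: 2.6 + 0.92 = 3.52 ppm.

3.52 ppm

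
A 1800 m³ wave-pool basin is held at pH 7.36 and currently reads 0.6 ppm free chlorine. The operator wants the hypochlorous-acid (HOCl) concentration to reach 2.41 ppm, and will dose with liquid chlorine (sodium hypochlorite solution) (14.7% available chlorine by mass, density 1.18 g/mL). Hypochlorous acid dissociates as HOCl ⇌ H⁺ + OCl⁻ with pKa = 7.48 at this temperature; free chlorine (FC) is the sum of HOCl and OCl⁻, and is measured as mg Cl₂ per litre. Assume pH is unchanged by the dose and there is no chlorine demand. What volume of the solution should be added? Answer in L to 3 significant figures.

37.8 L

Volume: 1800 m³ = 1,800,000 L.
[OCl⁻]/[HOCl] = 10^(pH − pKa) = 10^(7.36 − 7.48) = 0.7586; fraction as HOCl = 1/(1 + 0.7586) = 0.5686.
Free chlorine required for 2.41 ppm HOCl: 2.41 / 0.5686 = 4.238 ppm.
FC to add: 4.238 − 0.6 = 3.638 mg/L as Cl₂.
Cl₂ equivalent: 3.638 mg/L × 1,800,000 L = 6549 g.
Product at 14.7% available Cl: 6549 / 0.147 = 44,550 g.
Volume: 44,550 g ÷ 1.18 g/mL = 37,750 mL.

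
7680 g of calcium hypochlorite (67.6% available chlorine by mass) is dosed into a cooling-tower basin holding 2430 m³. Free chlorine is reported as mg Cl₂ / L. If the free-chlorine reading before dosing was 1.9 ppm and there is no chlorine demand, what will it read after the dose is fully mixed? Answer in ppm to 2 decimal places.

4.04 ppm

Volume: 2430 m³ = 2,430,000 L.
Available chlorine delivered: 7680 g × 0.676 = 5192 g as Cl₂.
Concentration rise: 5192 g / 2,430,000 L = 2.136 mg/L = 2.14 ppm.
Final FC: 1.9 + 2.14 = 4.04 ppm.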